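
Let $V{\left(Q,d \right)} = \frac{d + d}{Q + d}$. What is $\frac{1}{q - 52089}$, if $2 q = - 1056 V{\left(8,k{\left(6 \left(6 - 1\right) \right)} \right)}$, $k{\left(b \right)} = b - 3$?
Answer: $- \frac{35}{1851627} \approx -1.8902 \cdot 10^{-5}$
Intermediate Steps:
$k{\left(b \right)} = -3 + b$
$V{\left(Q,d \right)} = \frac{2 d}{Q + d}$
$q = - \frac{28512}{35}$ ($q = \frac{\left(-1056\right) \frac{2 \left(-3 + 6 \left(6 - 1\right)\right)}{8 - \left(3 - 6 \left(6 - 1\right)\right)}}{2} = \frac{\left(-1056\right) \frac{2 \left(-3 + 6 \cdot 5\right)}{8 + \left(-3 + 6 \cdot 5\right)}}{2} = \frac{\left(-1056\right) \frac{2 \left(-3 + 30\right)}{8 + \left(-3 + 30\right)}}{2} = \frac{\left(-1056\right) 2 \cdot 27 \frac{1}{8 + 27}}{2} = \frac{\left(-1056\right) 2 \cdot 27 \cdot \frac{1}{35}}{2} = \frac{\left(-1056\right) \frac{54}{35}}{2} = \frac{1}{2} \left(- \frac{57024}{35}\right) = - \frac{28512}{35} \approx -814.63$)
$\frac{1}{q - 52089} = \frac{1}{- \frac{28512}{35} - 52089} = \frac{1}{- \frac{1851627}{35}} = - \frac{35}{1851627}$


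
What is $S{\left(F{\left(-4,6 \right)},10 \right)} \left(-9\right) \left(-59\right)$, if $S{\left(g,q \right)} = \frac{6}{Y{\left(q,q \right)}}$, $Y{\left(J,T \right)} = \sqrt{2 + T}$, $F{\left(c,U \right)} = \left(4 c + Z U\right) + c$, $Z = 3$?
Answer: $531 \sqrt{3} \approx 919.72$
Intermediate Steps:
$F{\left(c,U \right)} = 3 U + 5 c$ ($F{\left(c,U \right)} = \left(4 c + 3 U\right) + c = \left(3 U + 4 c\right) + c = 3 U + 5 c$)
$S{\left(g,q \right)} = \frac{6}{\sqrt{2 + q}}$
$S{\left(F{\left(-4,6 \right)},10 \right)} \left(-9\right) \left(-59\right) = \frac{6}{\sqrt{2 + 10}} \left(-9\right) \left(-59\right) = \frac{6}{2 \sqrt{3}} \left(-9\right) \left(-59\right) = 6 \frac{\sqrt{3}}{6} \left(-9\right) \left(-59\right) = \sqrt{3} \left(-9\right) \left(-59\right) = - 9 \sqrt{3} \left(-59\right) = 531 \sqrt{3}$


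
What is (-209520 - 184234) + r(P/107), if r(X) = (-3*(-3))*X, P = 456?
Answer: -42127574/107 ≈ -3.9372e+5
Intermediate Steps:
r(X) = 9*X
(-209520 - 184234) + r(P/107) = (-209520 - 184234) + 9*(456/107) = -393754 + 9*(456*(1/107)) = -393754 + 9*(456/107) = -393754 + 4104/107 = -42127574/107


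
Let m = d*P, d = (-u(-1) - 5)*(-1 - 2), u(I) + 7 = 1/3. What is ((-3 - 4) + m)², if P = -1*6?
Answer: 529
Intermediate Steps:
u(I) = -20/3 (u(I) = -7 + 1/3 = -7 + ⅓ = -20/3)
P = -6
d = -5 (d = (-1*(-20/3) - 5)*(-1 - 2) = (20/3 - 5)*(-3) = (5/3)*(-3) = -5)
m = 30 (m = -5*(-6) = 30)
((-3 - 4) + m)² = ((-3 - 4) + 30)² = (-7 + 30)² = 23² = 529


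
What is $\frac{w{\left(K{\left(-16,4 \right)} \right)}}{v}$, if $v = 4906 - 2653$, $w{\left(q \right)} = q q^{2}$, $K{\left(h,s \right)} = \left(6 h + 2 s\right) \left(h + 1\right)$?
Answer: $\frac{766656000}{751} \approx 1.0208 \cdot 10^{6}$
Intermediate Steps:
$K{\left(h,s \right)} = \left(1 + h\right) \left(2 s + 6 h\right)$ ($K{\left(h,s \right)} = \left(2 s + 6 h\right) \left(1 + h\right) = \left(1 + h\right) \left(2 s + 6 h\right)$)
$w{\left(q \right)} = q^{3}$
$v = 2253$ ($v = 4906 - 2653 = 2253$)
$\frac{w{\left(K{\left(-16,4 \right)} \right)}}{v} = \frac{\left(2 \cdot 4 + 6 \left(-16\right) + 6 \left(-16\right)^{2} + 2 \left(-16\right) 4\right)^{3}}{2253} = \left(8 - 96 + 6 \cdot 256 - 128\right)^{3} \cdot \frac{1}{2253} = \left(8 - 96 + 1536 - 128\right)^{3} \cdot \frac{1}{2253} = 1320^{3} \cdot \frac{1}{2253} = 2299968000 \cdot \frac{1}{2253} = \frac{766656000}{751}$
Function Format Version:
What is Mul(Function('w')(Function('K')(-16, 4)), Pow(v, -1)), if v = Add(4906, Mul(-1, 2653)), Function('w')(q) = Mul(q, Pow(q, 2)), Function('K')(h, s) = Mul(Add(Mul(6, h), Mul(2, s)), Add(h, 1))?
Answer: Rational(766656000, 751) ≈ 1.0208e+6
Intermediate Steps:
Function('K')(h, s) = Mul(Add(1, h), Add(Mul(2, s), Mul(6, h))) (Function('K')(h, s) = Mul(Add(Mul(2, s), Mul(6, h)), Add(1, h)) = Mul(Add(1, h), Add(Mul(2, s), Mul(6, h))))
Function('w')(q) = Pow(q, 3)
v = 2253 (v = Add(4906, -2653) = 2253)
Mul(Function('w')(Function('K')(-16, 4)), Pow(v, -1)) = Mul(Pow(Add(Mul(2, 4), Mul(6, -16), Mul(6, Pow(-16, 2)), Mul(2, -16, 4)), 3), Pow(2253, -1)) = Mul(Pow(Add(8, -96, Mul(6, 256), -128), 3), Rational(1, 2253)) = Mul(Pow(Add(8, -96, 1536, -128), 3), Rational(1, 2253)) = Mul(Pow(1320, 3), Rational(1, 2253)) = Mul(2299968000, Rational(1, 2253)) = Rational(766656000, 751)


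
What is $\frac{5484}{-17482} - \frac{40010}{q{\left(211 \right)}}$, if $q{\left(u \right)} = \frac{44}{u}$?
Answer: $- \frac{36896302079}{192302} \approx -1.9187 \cdot 10^{5}$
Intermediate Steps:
$\frac{5484}{-17482} - \frac{40010}{q{\left(211 \right)}} = \frac{5484}{-17482} - \frac{40010}{44 \cdot \frac{1}{211}} = 5484 \left(- \frac{1}{17482}\right) - \frac{40010}{44 \cdot \frac{1}{211}} = - \frac{2742}{8741} - \frac{40010}{\frac{44}{211}} = - \frac{2742}{8741} - \frac{4221055}{22} = - \frac{36896302079}{192302}$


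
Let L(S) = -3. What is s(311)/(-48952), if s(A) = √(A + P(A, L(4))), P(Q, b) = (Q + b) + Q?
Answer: -√930/48952 ≈ -0.00062298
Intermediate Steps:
P(Q, b) = b + 2*Q
s(A) = √(-3 + 3*A) (s(A) = √(A + (-3 + 2*A)) = √(-3 + 3*A))
s(311)/(-48952) = √(-3 + 3*311)/(-48952) = √(-3 + 933)*(-1/48952) = √930*(-1/48952) = -√930/48952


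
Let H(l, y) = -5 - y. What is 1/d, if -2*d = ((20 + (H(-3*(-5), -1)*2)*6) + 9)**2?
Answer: -2/361 ≈ -0.0055402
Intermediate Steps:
d = -361/2 (d = -((20 + ((-5 - 1*(-1))*2)*6) + 9)**2/2 = -((20 + ((-5 + 1)*2)*6) + 9)**2/2 = -((20 - 4*2*6) + 9)**2/2 = -((20 - 8*6) + 9)**2/2 = -((20 - 48) + 9)**2/2 = -(-28 + 9)**2/2 = -1/2*(-19)**2 = -1/2*361 = -361/2 ≈ -180.50)
1/d = 1/(-361/2) = -2/361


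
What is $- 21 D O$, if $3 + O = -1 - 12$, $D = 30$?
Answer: $10080$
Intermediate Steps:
$O = -16$ ($O = -3 - 13 = -16$)
$- 21 D O = \left(-21\right) 30 \left(-16\right) = \left(-630\right) \left(-16\right) = 10080$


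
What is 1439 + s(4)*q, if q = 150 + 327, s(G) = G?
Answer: 3347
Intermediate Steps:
q = 477
1439 + s(4)*q = 1439 + 4*477 = 1439 + 1908 = 3347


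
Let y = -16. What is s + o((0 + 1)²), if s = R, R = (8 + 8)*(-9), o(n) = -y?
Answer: -128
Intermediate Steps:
o(n) = 16 (o(n) = -1*(-16) = 16)
R = -144 (R = 16*(-9) = -144)
s = -144
s + o((0 + 1)²) = -144 + 16 = -128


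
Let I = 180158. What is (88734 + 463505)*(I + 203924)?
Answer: 212105059598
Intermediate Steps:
(88734 + 463505)*(I + 203924) = (88734 + 463505)*(180158 + 203924) = 552239*384082 = 212105059598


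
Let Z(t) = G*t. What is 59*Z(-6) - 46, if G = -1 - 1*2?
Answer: 1016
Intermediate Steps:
G = -3 (G = -1 - 2 = -3)
Z(t) = -3*t
59*Z(-6) - 46 = 59*(-3*(-6)) - 46 = 59*18 - 46 = 1062 - 46 = 1016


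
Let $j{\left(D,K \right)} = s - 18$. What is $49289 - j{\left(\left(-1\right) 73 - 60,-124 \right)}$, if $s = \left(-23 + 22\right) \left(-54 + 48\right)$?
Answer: $49301$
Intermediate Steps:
$s = 6$ ($s = \left(-1\right) \left(-6\right) = 6$)
$j{\left(D,K \right)} = -12$ ($j{\left(D,K \right)} = 6 - 18 = -12$)
$49289 - j{\left(\left(-1\right) 73 - 60,-124 \right)} = 49289 - -12 = 49289 + 12 = 49301$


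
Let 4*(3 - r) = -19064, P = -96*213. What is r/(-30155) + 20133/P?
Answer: -78291903/68512160 ≈ -1.1427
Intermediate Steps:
P = -20448
r = 4769 (r = 3 - 1/4*(-19064) = 3 + 4766 = 4769)
r/(-30155) + 20133/P = 4769/(-30155) + 20133/(-20448) = 4769*(-1/30155) + 20133*(-1/20448) = -4769/30155 - 2237/2272 = -78291903/68512160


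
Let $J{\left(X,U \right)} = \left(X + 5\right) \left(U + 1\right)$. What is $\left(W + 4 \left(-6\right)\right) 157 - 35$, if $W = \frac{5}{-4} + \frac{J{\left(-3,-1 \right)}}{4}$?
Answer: $- \frac{15997}{4} \approx -3999.3$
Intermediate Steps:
$J{\left(X,U \right)} = \left(1 + U\right) \left(5 + X\right)$ ($J{\left(X,U \right)} = \left(5 + X\right) \left(1 + U\right) = \left(1 + U\right) \left(5 + X\right)$)
$W = - \frac{5}{4}$ ($W = \frac{5}{-4} + \frac{5 - 3 + 5 \left(-1\right) - -3}{4} = 5 \left(- \frac{1}{4}\right) + \left(5 - 3 - 5 + 3\right) \frac{1}{4} = - \frac{5}{4} + 0 \cdot \frac{1}{4} = - \frac{5}{4} + 0 = - \frac{5}{4} \approx -1.25$)
$\left(W + 4 \left(-6\right)\right) 157 - 35 = \left(- \frac{5}{4} + 4 \left(-6\right)\right) 157 - 35 = \left(- \frac{5}{4} - 24\right) 157 - 35 = \left(- \frac{101}{4}\right) 157 - 35 = - \frac{15857}{4} - 35 = - \frac{15997}{4}$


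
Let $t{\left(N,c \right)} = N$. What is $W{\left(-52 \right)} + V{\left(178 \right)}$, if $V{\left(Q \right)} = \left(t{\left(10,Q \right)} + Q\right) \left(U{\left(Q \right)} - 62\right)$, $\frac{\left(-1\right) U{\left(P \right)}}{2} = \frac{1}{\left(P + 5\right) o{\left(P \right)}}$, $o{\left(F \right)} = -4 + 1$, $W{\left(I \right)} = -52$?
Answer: $- \frac{6427316}{549} \approx -11707.0$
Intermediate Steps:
$o{\left(F \right)} = -3$
$U{\left(P \right)} = \frac{2}{3 \left(5 + P\right)}$ ($U{\left(P \right)} = - 2 \frac{1}{\left(P + 5\right) \left(-3\right)} = - 2 \frac{1}{5 + P} \left(- \frac{1}{3}\right) = - 2 \left(- \frac{1}{3 \left(5 + P\right)}\right) = \frac{2}{3 \left(5 + P\right)}$)
$V{\left(Q \right)} = \left(-62 + \frac{2}{3 \left(5 + Q\right)}\right) \left(10 + Q\right)$ ($V{\left(Q \right)} = \left(10 + Q\right) \left(\frac{2}{3 \left(5 + Q\right)} - 62\right) = \left(10 + Q\right) \left(-62 + \frac{2}{3 \left(5 + Q\right)}\right) = \left(-62 + \frac{2}{3 \left(5 + Q\right)}\right) \left(10 + Q\right)$)
$W{\left(-52 \right)} + V{\left(178 \right)} = -52 + \frac{2 \left(-4640 - 248132 - 93 \cdot 178^{2}\right)}{3 \left(5 + 178\right)} = -52 + \frac{2 \left(-4640 - 248132 - 2946612\right)}{3 \cdot 183} = -52 + \frac{2}{3} \cdot \frac{1}{183} \left(-4640 - 248132 - 2946612\right) = -52 + \frac{2}{3} \cdot \frac{1}{183} \left(-3199384\right) = -52 - \frac{6398768}{549} = - \frac{6427316}{549}$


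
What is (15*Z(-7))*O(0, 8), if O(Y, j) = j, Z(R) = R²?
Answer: 5880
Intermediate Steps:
(15*Z(-7))*O(0, 8) = (15*(-7)²)*8 = (15*49)*8 = 735*8 = 5880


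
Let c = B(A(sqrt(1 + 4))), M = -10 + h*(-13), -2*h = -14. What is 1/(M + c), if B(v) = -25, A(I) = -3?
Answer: -1/126 ≈ -0.0079365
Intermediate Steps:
h = 7 (h = -1/2*(-14) = 7)
M = -101 (M = -10 + 7*(-13) = -10 - 91 = -101)
c = -25
1/(M + c) = 1/(-101 - 25) = 1/(-126) = -1/126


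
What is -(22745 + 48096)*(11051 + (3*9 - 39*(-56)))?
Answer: -939493342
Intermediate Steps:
-(22745 + 48096)*(11051 + (3*9 - 39*(-56))) = -70841*(11051 + (27 + 2184)) = -70841*(11051 + 2211) = -70841*13262 = -1*939493342 = -939493342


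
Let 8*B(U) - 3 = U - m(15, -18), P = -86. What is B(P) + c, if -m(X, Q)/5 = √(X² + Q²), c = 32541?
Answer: 260245/8 + 15*√61/8 ≈ 32545.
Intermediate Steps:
m(X, Q) = -5*√(Q² + X²) (m(X, Q) = -5*√(X² + Q²) = -5*√(Q² + X²))
B(U) = 3/8 + U/8 + 15*√61/8 (B(U) = 3/8 + (U - (-5)*√((-18)² + 15²))/8 = 3/8 + (U - (-5)*√(324 + 225))/8 = 3/8 + (U - (-5)*√549)/8 = 3/8 + (U - (-5)*3*√61)/8 = 3/8 + (U - (-15)*√61)/8 = 3/8 + (U + 15*√61)/8 = 3/8 + (U/8 + 15*√61/8) = 3/8 + U/8 + 15*√61/8)
B(P) + c = (3/8 + (⅛)*(-86) + 15*√61/8) + 32541 = (3/8 - 43/4 + 15*√61/8) + 32541 = (-83/8 + 15*√61/8) + 32541 = 260245/8 + 15*√61/8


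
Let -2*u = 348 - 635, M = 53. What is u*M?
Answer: 15211/2 ≈ 7605.5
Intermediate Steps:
u = 287/2 (u = -(348 - 635)/2 = -½*(-287) = 287/2 ≈ 143.50)
u*M = (287/2)*53 = 15211/2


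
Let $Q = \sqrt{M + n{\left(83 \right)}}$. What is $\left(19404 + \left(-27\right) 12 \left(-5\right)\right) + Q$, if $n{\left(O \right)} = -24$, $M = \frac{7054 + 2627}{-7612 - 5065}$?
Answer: $21024 + \frac{3 i \sqrt{9024213}}{1811} \approx 21024.0 + 4.9763 i$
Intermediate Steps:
$M = - \frac{1383}{1811}$ ($M = \frac{9681}{-12677} = 9681 \left(- \frac{1}{12677}\right) = - \frac{1383}{1811} \approx -0.76367$)
$Q = \frac{3 i \sqrt{9024213}}{1811}$ ($Q = \sqrt{- \frac{1383}{1811} - 24} = \sqrt{- \frac{44847}{1811}} = \frac{3 i \sqrt{9024213}}{1811} \approx 4.9763 i$)
$\left(19404 + \left(-27\right) 12 \left(-5\right)\right) + Q = \left(19404 + \left(-27\right) 12 \left(-5\right)\right) + \frac{3 i \sqrt{9024213}}{1811} = \left(19404 - -1620\right) + \frac{3 i \sqrt{9024213}}{1811} = \left(19404 + 1620\right) + \frac{3 i \sqrt{9024213}}{1811} = 21024 + \frac{3 i \sqrt{9024213}}{1811}$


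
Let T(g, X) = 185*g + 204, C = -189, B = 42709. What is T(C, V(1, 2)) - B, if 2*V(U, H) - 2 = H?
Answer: -77470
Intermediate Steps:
V(U, H) = 1 + H/2
T(g, X) = 204 + 185*g
T(C, V(1, 2)) - B = (204 + 185*(-189)) - 1*42709 = (204 - 34965) - 42709 = -34761 - 42709 = -77470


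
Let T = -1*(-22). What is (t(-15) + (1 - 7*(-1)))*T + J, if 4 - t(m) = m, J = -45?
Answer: 549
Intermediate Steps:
t(m) = 4 - m
T = 22
(t(-15) + (1 - 7*(-1)))*T + J = ((4 - 1*(-15)) + (1 - 7*(-1)))*22 - 45 = ((4 + 15) + (1 + 7))*22 - 45 = (19 + 8)*22 - 45 = 27*22 - 45 = 594 - 45 = 549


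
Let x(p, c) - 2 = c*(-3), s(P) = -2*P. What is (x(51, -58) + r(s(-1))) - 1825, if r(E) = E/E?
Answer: -1648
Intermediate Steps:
r(E) = 1
x(p, c) = 2 - 3*c (x(p, c) = 2 + c*(-3) = 2 - 3*c)
(x(51, -58) + r(s(-1))) - 1825 = ((2 - 3*(-58)) + 1) - 1825 = ((2 + 174) + 1) - 1825 = (176 + 1) - 1825 = 177 - 1825 = -1648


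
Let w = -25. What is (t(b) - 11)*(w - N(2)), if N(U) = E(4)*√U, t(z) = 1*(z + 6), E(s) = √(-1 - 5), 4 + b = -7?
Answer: 400 + 32*I*√3 ≈ 400.0 + 55.426*I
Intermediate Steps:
b = -11 (b = -4 - 7 = -11)
E(s) = I*√6 (E(s) = √(-6) = I*√6)
t(z) = 6 + z (t(z) = 1*(6 + z) = 6 + z)
N(U) = I*√6*√U (N(U) = (I*√6)*√U = I*√6*√U)
(t(b) - 11)*(w - N(2)) = ((6 - 11) - 11)*(-25 - I*√6*√2) = (-5 - 11)*(-25 - 2*I*√3) = -16*(-25 - 2*I*√3) = 400 + 32*I*√3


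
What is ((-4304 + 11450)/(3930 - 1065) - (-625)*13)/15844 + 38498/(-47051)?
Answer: -217315579353/711929622020 ≈ -0.30525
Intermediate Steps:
((-4304 + 11450)/(3930 - 1065) - (-625)*13)/15844 + 38498/(-47051) = (7146/2865 - 1*(-8125))*(1/15844) + 38498*(-1/47051) = (7146*(1/2865) + 8125)*(1/15844) - 38498/47051 = (2382/955 + 8125)*(1/15844) - 38498/47051 = (7761757/955)*(1/15844) - 38498/47051 = 7761757/15131020 - 38498/47051 = -217315579353/711929622020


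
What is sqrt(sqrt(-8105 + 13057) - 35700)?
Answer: sqrt(-35700 + 2*sqrt(1238)) ≈ 188.76*I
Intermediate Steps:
sqrt(sqrt(-8105 + 13057) - 35700) = sqrt(sqrt(4952) - 35700) = sqrt(2*sqrt(1238) - 35700) = sqrt(-35700 + 2*sqrt(1238))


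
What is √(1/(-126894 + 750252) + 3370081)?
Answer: √145503320629354738/207786 ≈ 1835.8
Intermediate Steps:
√(1/(-126894 + 750252) + 3370081) = √(1/623358 + 3370081) = √(2100766951999/623358) = √145503320629354738/207786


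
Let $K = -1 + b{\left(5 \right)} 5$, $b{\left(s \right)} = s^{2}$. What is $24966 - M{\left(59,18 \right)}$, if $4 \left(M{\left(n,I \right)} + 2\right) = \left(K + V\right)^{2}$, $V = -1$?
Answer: $\frac{84743}{4} \approx 21186.0$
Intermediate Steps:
$K = 124$ ($K = -1 + 5^{2} \cdot 5 = -1 + 25 \cdot 5 = -1 + 125 = 124$)
$M{\left(n,I \right)} = \frac{15121}{4}$ ($M{\left(n,I \right)} = -2 + \frac{\left(124 - 1\right)^{2}}{4} = -2 + \frac{123^{2}}{4} = -2 + \frac{1}{4} \cdot 15129 = -2 + \frac{15129}{4} = \frac{15121}{4}$)
$24966 - M{\left(59,18 \right)} = 24966 - \frac{15121}{4} = \frac{84743}{4}$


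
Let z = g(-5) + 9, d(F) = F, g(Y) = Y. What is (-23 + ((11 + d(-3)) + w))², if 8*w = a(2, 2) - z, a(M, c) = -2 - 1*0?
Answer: 3969/16 ≈ 248.06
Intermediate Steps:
a(M, c) = -2 (a(M, c) = -2 + 0 = -2)
z = 4 (z = -5 + 9 = 4)
w = -¾ (w = (-2 - 1*4)/8 = (-2 - 4)/8 = (⅛)*(-6) = -¾ ≈ -0.75000)
(-23 + ((11 + d(-3)) + w))² = (-23 + ((11 - 3) - ¾))² = (-23 + (8 - ¾))² = (-23 + 29/4)² = (-63/4)² = 3969/16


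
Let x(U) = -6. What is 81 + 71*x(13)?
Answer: -345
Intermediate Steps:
81 + 71*x(13) = 81 + 71*(-6) = 81 - 426 = -345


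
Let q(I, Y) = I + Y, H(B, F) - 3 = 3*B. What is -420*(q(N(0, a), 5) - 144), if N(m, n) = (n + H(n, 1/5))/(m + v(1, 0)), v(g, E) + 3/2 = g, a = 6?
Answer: 81060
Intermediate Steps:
H(B, F) = 3 + 3*B
v(g, E) = -3/2 + g
N(m, n) = (3 + 4*n)/(-½ + m) (N(m, n) = (n + (3 + 3*n))/(m + (-3/2 + 1)) = (3 + 4*n)/(m - ½) = (3 + 4*n)/(-½ + m))
-420*(q(N(0, a), 5) - 144) = -420*((2*(3 + 4*6)/(-1 + 2*0) + 5) - 144) = -420*((2*(3 + 24)/(-1 + 0) + 5) - 144) = -420*((2*27/(-1) + 5) - 144) = -420*((2*(-1)*27 + 5) - 144) = -420*((-54 + 5) - 144) = -420*(-49 - 144) = -420*(-193) = 81060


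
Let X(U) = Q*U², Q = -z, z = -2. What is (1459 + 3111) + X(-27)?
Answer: 6028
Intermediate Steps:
Q = 2 (Q = -1*(-2) = 2)
X(U) = 2*U²
(1459 + 3111) + X(-27) = (1459 + 3111) + 2*(-27)² = 4570 + 2*729 = 4570 + 1458 = 6028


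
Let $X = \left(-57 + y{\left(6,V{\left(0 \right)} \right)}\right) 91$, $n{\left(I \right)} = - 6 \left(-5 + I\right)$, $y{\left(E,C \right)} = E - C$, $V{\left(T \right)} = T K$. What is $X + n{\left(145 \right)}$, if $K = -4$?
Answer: $-5481$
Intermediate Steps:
$V{\left(T \right)} = - 4 T$ ($V{\left(T \right)} = T \left(-4\right) = - 4 T$)
$n{\left(I \right)} = 30 - 6 I$
$X = -4641$ ($X = \left(-57 + \left(6 - \left(-4\right) 0\right)\right) 91 = \left(-57 + \left(6 - 0\right)\right) 91 = \left(-57 + \left(6 + 0\right)\right) 91 = \left(-57 + 6\right) 91 = \left(-51\right) 91 = -4641$)
$X + n{\left(145 \right)} = -4641 + \left(30 - 870\right) = -4641 - 840 = -5481$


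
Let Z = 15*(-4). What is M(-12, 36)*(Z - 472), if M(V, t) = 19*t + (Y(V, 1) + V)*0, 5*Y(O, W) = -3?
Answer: -363888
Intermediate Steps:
Y(O, W) = -3/5 (Y(O, W) = (1/5)*(-3) = -3/5)
Z = -60
M(V, t) = 19*t (M(V, t) = 19*t + (-3/5 + V)*0 = 19*t + 0 = 19*t)
M(-12, 36)*(Z - 472) = (19*36)*(-60 - 472) = 684*(-532) = -363888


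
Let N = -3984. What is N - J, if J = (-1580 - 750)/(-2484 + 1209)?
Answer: -1016386/255 ≈ -3985.8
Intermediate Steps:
J = 466/255 (J = -2330/(-1275) = -2330*(-1/1275) = 466/255 ≈ 1.8275)
N - J = -3984 - 1*466/255 = -3984 - 466/255 = -1016386/255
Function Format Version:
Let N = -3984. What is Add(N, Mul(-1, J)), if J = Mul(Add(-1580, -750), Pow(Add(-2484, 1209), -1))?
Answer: Rational(-1016386, 255) ≈ -3985.8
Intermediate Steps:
J = Rational(466, 255) (J = Mul(-2330, Pow(-1275, -1)) = Mul(-2330, Rational(-1, 1275)) = Rational(466, 255) ≈ 1.8275)
Add(N, Mul(-1, J)) = Add(-3984, Mul(-1, Rational(466, 255))) = Add(-3984, Rational(-466, 255)) = Rational(-1016386, 255)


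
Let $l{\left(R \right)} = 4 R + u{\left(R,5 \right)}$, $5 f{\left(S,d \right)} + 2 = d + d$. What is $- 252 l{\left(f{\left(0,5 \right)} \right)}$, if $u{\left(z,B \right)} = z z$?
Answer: $- \frac{56448}{25} \approx -2257.9$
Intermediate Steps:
$u{\left(z,B \right)} = z^{2}$
$f{\left(S,d \right)} = - \frac{2}{5} + \frac{2 d}{5}$ ($f{\left(S,d \right)} = - \frac{2}{5} + \frac{d + d}{5} = - \frac{2}{5} + \frac{2 d}{5}$)
$l{\left(R \right)} = R^{2} + 4 R$ ($l{\left(R \right)} = 4 R + R^{2} = R^{2} + 4 R$)
$- 252 l{\left(f{\left(0,5 \right)} \right)} = - 252 \left(- \frac{2}{5} + \frac{2}{5} \cdot 5\right) \left(4 + \left(- \frac{2}{5} + \frac{2}{5} \cdot 5\right)\right) = - 252 \left(- \frac{2}{5} + 2\right) \left(4 + \left(- \frac{2}{5} + 2\right)\right) = - 252 \frac{8 \left(4 + \frac{8}{5}\right)}{5} = - 252 \cdot \frac{8}{5} \cdot \frac{28}{5} = \left(-252\right) \frac{224}{25} = - \frac{56448}{25}$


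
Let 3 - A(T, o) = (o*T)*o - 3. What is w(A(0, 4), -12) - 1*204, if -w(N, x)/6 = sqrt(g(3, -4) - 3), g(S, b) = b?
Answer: -204 - 6*I*sqrt(7) ≈ -204.0 - 15.875*I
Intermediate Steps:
A(T, o) = 6 - T*o**2 (A(T, o) = 3 - ((o*T)*o - 3) = 3 - ((T*o)*o - 3) = 3 - (T*o**2 - 3) = 3 - (-3 + T*o**2) = 3 + (3 - T*o**2) = 6 - T*o**2)
w(N, x) = -6*I*sqrt(7) (w(N, x) = -6*sqrt(-4 - 3) = -6*I*sqrt(7))
w(A(0, 4), -12) - 1*204 = -6*I*sqrt(7) - 1*204 = -6*I*sqrt(7) - 204 = -204 - 6*I*sqrt(7)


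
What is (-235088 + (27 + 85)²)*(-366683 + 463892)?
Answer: -21633279696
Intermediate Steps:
(-235088 + (27 + 85)²)*(-366683 + 463892) = (-235088 + 112²)*97209 = (-235088 + 12544)*97209 = -222544*97209 = -21633279696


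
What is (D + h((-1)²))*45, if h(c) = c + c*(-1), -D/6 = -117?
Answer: 31590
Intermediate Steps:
D = 702 (D = -6*(-117) = 702)
h(c) = 0 (h(c) = c - c = 0)
(D + h((-1)²))*45 = (702 + 0)*45 = 702*45 = 31590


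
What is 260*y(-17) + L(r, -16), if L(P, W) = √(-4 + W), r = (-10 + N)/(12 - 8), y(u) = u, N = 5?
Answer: -4420 + 2*I*√5 ≈ -4420.0 + 4.4721*I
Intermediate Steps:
r = -5/4 (r = (-10 + 5)/(12 - 8) = -5/4 ≈ -1.2500)
260*y(-17) + L(r, -16) = 260*(-17) + √(-4 - 16) = -4420 + √(-20) = -4420 + 2*I*√5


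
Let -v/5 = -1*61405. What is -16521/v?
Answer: -16521/307025 ≈ -0.053810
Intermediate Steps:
v = 307025 (v = -(-5)*61405 = -5*(-61405) = 307025)
-16521/v = -16521/307025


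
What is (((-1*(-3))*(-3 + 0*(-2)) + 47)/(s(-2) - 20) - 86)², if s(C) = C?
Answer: 931225/121 ≈ 7696.1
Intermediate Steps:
(((-1*(-3))*(-3 + 0*(-2)) + 47)/(s(-2) - 20) - 86)² = (((-1*(-3))*(-3 + 0*(-2)) + 47)/(-2 - 20) - 86)² = ((3*(-3 + 0) + 47)/(-22) - 86)² = ((3*(-3) + 47)*(-1/22) - 86)² = ((-9 + 47)*(-1/22) - 86)² = (38*(-1/22) - 86)² = (-19/11 - 86)² = (-965/11)² = 931225/121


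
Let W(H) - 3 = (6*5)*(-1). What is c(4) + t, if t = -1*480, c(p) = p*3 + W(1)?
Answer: -495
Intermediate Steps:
W(H) = -27 (W(H) = 3 + (6*5)*(-1) = 3 + 30*(-1) = 3 - 30 = -27)
c(p) = -27 + 3*p (c(p) = p*3 - 27 = 3*p - 27 = -27 + 3*p)
t = -480
c(4) + t = (-27 + 3*4) - 480 = (-27 + 12) - 480 = -15 - 480 = -495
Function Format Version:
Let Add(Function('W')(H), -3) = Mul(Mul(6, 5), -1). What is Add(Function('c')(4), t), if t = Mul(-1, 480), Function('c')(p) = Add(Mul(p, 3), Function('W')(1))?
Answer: -495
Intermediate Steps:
Function('W')(H) = -27 (Function('W')(H) = Add(3, Mul(Mul(6, 5), -1)) = Add(3, Mul(30, -1)) = Add(3, -30) = -27)
Function('c')(p) = Add(-27, Mul(3, p)) (Function('c')(p) = Add(Mul(p, 3), -27) = Add(Mul(3, p), -27) = Add(-27, Mul(3, p)))
t = -480
Add(Function('c')(4), t) = Add(Add(-27, Mul(3, 4)), -480) = Add(Add(-27, 12), -480) = Add(-15, -480) = -495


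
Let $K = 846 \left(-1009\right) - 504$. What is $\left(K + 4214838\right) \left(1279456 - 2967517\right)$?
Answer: $-5673100363920$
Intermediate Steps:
$K = -854118$ ($K = -853614 - 504 = -854118$)
$\left(K + 4214838\right) \left(1279456 - 2967517\right) = \left(-854118 + 4214838\right) \left(1279456 - 2967517\right) = 3360720 \left(-1688061\right) = -5673100363920$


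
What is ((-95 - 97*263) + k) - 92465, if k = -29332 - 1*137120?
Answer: -284523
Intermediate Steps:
k = -166452 (k = -29332 - 137120 = -166452)
((-95 - 97*263) + k) - 92465 = ((-95 - 97*263) - 166452) - 92465 = ((-95 - 25511) - 166452) - 92465 = (-25606 - 166452) - 92465 = -192058 - 92465 = -284523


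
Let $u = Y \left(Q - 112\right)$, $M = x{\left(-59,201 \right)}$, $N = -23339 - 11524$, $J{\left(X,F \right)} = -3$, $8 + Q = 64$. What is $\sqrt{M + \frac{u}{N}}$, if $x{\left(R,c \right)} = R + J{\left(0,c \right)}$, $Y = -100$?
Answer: $\frac{i \sqrt{75551816478}}{34863} \approx 7.8842 i$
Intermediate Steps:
$Q = 56$ ($Q = -8 + 64 = 56$)
$N = -34863$
$x{\left(R,c \right)} = -3 + R$ ($x{\left(R,c \right)} = R - 3 = -3 + R$)
$M = -62$ ($M = -3 - 59 = -62$)
$u = 5600$ ($u = - 100 \left(56 - 112\right) = \left(-100\right) \left(-56\right) = 5600$)
$\sqrt{M + \frac{u}{N}} = \sqrt{-62 + \frac{5600}{-34863}} = \sqrt{-62 + 5600 \left(- \frac{1}{34863}\right)} = \sqrt{-62 - \frac{5600}{34863}} = \sqrt{- \frac{2167106}{34863}} = \frac{i \sqrt{75551816478}}{34863}$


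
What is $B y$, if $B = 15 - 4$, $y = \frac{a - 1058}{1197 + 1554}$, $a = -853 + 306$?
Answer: $- \frac{5885}{917} \approx -6.4177$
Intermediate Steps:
$a = -547$
$y = - \frac{535}{917}$ ($y = \frac{-547 - 1058}{1197 + 1554} = - \frac{1605}{2751} = \left(-1605\right) \frac{1}{2751} = - \frac{535}{917} \approx -0.58342$)
$B = 11$ ($B = 15 - 4 = 11$)
$B y = 11 \left(- \frac{535}{917}\right) = - \frac{5885}{917}$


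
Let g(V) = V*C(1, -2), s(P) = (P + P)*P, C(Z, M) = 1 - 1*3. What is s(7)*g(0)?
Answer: 0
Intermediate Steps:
C(Z, M) = -2 (C(Z, M) = 1 - 3 = -2)
s(P) = 2*P² (s(P) = (2*P)*P = 2*P²)
g(V) = -2*V (g(V) = V*(-2) = -2*V)
s(7)*g(0) = (2*7²)*(-2*0) = (2*49)*0 = 98*0 = 0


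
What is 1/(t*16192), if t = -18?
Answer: -1/291456 ≈ -3.4311e-6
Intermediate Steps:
1/(t*16192) = 1/(-18*16192) = 1/(-291456) = -1/291456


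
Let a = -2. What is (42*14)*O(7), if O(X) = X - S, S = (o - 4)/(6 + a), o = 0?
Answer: 4704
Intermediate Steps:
S = -1 (S = (0 - 4)/(6 - 2) = -4/4 = -4*¼ = -1)
O(X) = 1 + X (O(X) = X - 1*(-1) = X + 1 = 1 + X)
(42*14)*O(7) = (42*14)*(1 + 7) = 588*8 = 4704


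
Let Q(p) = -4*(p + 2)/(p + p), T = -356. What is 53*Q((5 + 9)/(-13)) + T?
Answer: -1856/7 ≈ -265.14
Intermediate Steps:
Q(p) = -2*(2 + p)/p (Q(p) = -4*(2 + p)/(2*p) = -4*(2 + p)*1/(2*p) = -2*(2 + p)/p)
53*Q((5 + 9)/(-13)) + T = 53*(-2 - 4*(-13/(5 + 9))) - 356 = 53*(-2 - 4/(14*(-1/13))) - 356 = 53*(-2 - 4/(-14/13)) - 356 = 53*(-2 - 4*(-13/14)) - 356 = 53*(-2 + 26/7) - 356 = 53*(12/7) - 356 = 636/7 - 356 = -1856/7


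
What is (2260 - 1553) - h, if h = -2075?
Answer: 2782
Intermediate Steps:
(2260 - 1553) - h = (2260 - 1553) - 1*(-2075) = 707 + 2075 = 2782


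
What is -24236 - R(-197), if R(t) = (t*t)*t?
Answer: 7621137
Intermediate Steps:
R(t) = t**3 (R(t) = t**2*t = t**3)
-24236 - R(-197) = -24236 - 1*(-197)**3 = -24236 - 1*(-7645373) = -24236 + 7645373 = 7621137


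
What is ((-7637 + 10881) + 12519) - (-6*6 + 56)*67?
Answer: 14423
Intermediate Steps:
((-7637 + 10881) + 12519) - (-6*6 + 56)*67 = (3244 + 12519) - (-36 + 56)*67 = 15763 - 20*67 = 15763 - 1*1340 = 15763 - 1340 = 14423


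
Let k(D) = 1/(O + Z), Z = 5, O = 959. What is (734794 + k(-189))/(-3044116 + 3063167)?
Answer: 708341417/18365164 ≈ 38.570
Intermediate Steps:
k(D) = 1/964 (k(D) = 1/(959 + 5) = 1/964)
(734794 + k(-189))/(-3044116 + 3063167) = (734794 + 1/964)/(-3044116 + 3063167) = (708341417/964)/19051 = (708341417/964)*(1/19051) = 708341417/18365164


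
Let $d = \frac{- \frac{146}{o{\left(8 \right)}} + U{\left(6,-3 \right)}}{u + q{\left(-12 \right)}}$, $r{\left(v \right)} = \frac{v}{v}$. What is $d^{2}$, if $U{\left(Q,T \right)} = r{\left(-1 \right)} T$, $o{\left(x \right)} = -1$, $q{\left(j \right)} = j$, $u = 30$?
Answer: $\frac{20449}{324} \approx 63.114$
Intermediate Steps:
$r{\left(v \right)} = 1$
$U{\left(Q,T \right)} = T$ ($U{\left(Q,T \right)} = 1 T = T$)
$d = \frac{143}{18}$ ($d = \frac{- \frac{146}{-1} - 3}{30 - 12} = \frac{\left(-146\right) \left(-1\right) - 3}{18} = \left(146 - 3\right) \frac{1}{18} = 143 \cdot \frac{1}{18} = \frac{143}{18} \approx 7.9444$)
$d^{2} = \left(\frac{143}{18}\right)^{2} = \frac{20449}{324}$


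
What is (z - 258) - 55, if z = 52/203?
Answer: -63487/203 ≈ -312.74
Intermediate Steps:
z = 52/203 (z = 52*(1/203) = 52/203 ≈ 0.25616)
(z - 258) - 55 = (52/203 - 258) - 55 = -52322/203 - 55 = -63487/203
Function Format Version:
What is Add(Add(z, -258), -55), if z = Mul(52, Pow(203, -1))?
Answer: Rational(-63487, 203) ≈ -312.74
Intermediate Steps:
z = Rational(52, 203) (z = Mul(52, Rational(1, 203)) = Rational(52, 203) ≈ 0.25616)
Add(Add(z, -258), -55) = Add(Add(Rational(52, 203), -258), -55) = Add(Rational(-52322, 203), -55) = Rational(-63487, 203)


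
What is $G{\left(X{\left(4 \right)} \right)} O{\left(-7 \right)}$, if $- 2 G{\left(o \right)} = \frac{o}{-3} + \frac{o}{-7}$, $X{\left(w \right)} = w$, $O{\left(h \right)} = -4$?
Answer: $- \frac{80}{21} \approx -3.8095$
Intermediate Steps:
$G{\left(o \right)} = \frac{5 o}{21}$ ($G{\left(o \right)} = - \frac{\frac{o}{-3} + \frac{o}{-7}}{2} = - \frac{o \left(- \frac{1}{3}\right) + o \left(- \frac{1}{7}\right)}{2} = - \frac{- \frac{o}{3} - \frac{o}{7}}{2} = - \frac{\left(- \frac{10}{21}\right) o}{2} = \frac{5 o}{21}$)
$G{\left(X{\left(4 \right)} \right)} O{\left(-7 \right)} = \frac{5}{21} \cdot 4 \left(-4\right) = \frac{20}{21} \left(-4\right) = - \frac{80}{21}$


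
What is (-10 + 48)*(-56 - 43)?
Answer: -3762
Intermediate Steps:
(-10 + 48)*(-56 - 43) = 38*(-99) = -3762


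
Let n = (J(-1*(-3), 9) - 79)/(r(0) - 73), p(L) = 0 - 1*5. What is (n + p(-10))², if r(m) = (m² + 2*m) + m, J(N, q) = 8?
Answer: 86436/5329 ≈ 16.220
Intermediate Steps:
p(L) = -5 (p(L) = 0 - 5 = -5)
r(m) = m² + 3*m
n = 71/73 (n = (8 - 79)/(0*(3 + 0) - 73) = -71/(0*3 - 73) = -71/(0 - 73) = -71/(-73) = -71*(-1/73) = 71/73 ≈ 0.97260)
(n + p(-10))² = (71/73 - 5)² = (-294/73)² = 86436/5329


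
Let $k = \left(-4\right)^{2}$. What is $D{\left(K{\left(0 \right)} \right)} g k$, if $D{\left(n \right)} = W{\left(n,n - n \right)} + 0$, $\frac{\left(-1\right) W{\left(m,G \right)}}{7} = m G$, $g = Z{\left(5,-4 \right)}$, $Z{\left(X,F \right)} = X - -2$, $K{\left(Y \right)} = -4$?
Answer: $0$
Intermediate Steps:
$Z{\left(X,F \right)} = 2 + X$ ($Z{\left(X,F \right)} = X + 2 = 2 + X$)
$g = 7$ ($g = 2 + 5 = 7$)
$k = 16$
$W{\left(m,G \right)} = - 7 G m$ ($W{\left(m,G \right)} = - 7 m G = - 7 G m$)
$D{\left(n \right)} = 0$ ($D{\left(n \right)} = - 7 \left(n - n\right) n + 0 = \left(-7\right) 0 n + 0 = 0 + 0 = 0$)
$D{\left(K{\left(0 \right)} \right)} g k = 0 \cdot 7 \cdot 16 = 0 \cdot 16 = 0$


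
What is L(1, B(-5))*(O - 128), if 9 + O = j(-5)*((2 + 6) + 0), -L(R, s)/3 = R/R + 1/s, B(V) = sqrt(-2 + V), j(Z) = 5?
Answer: 291 - 291*I*sqrt(7)/7 ≈ 291.0 - 109.99*I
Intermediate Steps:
L(R, s) = -3 - 3/s (L(R, s) = -3*(R/R + 1/s) = -3*(1 + 1/s) = -3 - 3/s)
O = 31 (O = -9 + 5*((2 + 6) + 0) = -9 + 5*(8 + 0) = -9 + 5*8 = -9 + 40 = 31)
L(1, B(-5))*(O - 128) = (-3 - 3/sqrt(-2 - 5))*(31 - 128) = (-3 - 3*(-I*sqrt(7)/7))*(-97) = (-3 - (-3)*I*sqrt(7)/7)*(-97) = (-3 + 3*I*sqrt(7)/7)*(-97) = 291 - 291*I*sqrt(7)/7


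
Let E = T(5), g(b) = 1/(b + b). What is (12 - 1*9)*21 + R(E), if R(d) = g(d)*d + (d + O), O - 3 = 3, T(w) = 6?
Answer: 151/2 ≈ 75.500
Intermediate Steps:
g(b) = 1/(2*b)
O = 6 (O = 3 + 3 = 6)
E = 6
R(d) = 13/2 + d (R(d) = (1/(2*d))*d + (d + 6) = ½ + (6 + d) = 13/2 + d)
(12 - 1*9)*21 + R(E) = (12 - 1*9)*21 + (13/2 + 6) = (12 - 9)*21 + 25/2 = 3*21 + 25/2 = 63 + 25/2 = 151/2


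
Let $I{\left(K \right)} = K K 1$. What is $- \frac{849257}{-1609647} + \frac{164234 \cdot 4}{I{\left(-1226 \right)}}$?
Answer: $\frac{583483219031}{604855443543} \approx 0.96467$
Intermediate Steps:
$I{\left(K \right)} = K^{2}$ ($I{\left(K \right)} = K^{2} \cdot 1 = K^{2}$)
$- \frac{849257}{-1609647} + \frac{164234 \cdot 4}{I{\left(-1226 \right)}} = - \frac{849257}{-1609647} + \frac{164234 \cdot 4}{\left(-1226\right)^{2}} = \left(-849257\right) \left(- \frac{1}{1609647}\right) + \frac{656936}{1503076} = \frac{849257}{1609647} + 656936 \cdot \frac{1}{1503076} = \frac{849257}{1609647} + \frac{164234}{375769} = \frac{583483219031}{604855443543}$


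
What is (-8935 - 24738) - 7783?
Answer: -41456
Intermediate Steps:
(-8935 - 24738) - 7783 = -33673 - 7783 = -41456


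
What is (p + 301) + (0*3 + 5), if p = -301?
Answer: 5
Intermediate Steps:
(p + 301) + (0*3 + 5) = (-301 + 301) + (0*3 + 5) = 0 + (0 + 5) = 0 + 5 = 5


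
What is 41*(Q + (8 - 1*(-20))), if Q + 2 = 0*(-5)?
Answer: 1066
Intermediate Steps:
Q = -2 (Q = -2 + 0*(-5) = -2 + 0 = -2)
41*(Q + (8 - 1*(-20))) = 41*(-2 + (8 - 1*(-20))) = 41*(-2 + (8 + 20)) = 41*(-2 + 28) = 41*26 = 1066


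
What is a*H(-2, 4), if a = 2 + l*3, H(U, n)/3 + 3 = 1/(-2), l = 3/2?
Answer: -273/4 ≈ -68.250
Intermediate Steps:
l = 3/2 (l = 3*(1/2) = 3/2 ≈ 1.5000)
H(U, n) = -21/2 (H(U, n) = -9 + 3*(1/(-2)) = -9 + 3*(1*(-1/2)) = -9 + 3*(-1/2) = -9 - 3/2 = -21/2)
a = 13/2 (a = 2 + (3/2)*3 = 2 + 9/2 = 13/2 ≈ 6.5000)
a*H(-2, 4) = (13/2)*(-21/2) = -273/4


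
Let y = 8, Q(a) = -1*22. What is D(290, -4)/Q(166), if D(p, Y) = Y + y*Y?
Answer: 18/11 ≈ 1.6364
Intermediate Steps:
Q(a) = -22
D(p, Y) = 9*Y (D(p, Y) = Y + 8*Y = 9*Y)
D(290, -4)/Q(166) = (9*(-4))/(-22) = -36*(-1/22) = 18/11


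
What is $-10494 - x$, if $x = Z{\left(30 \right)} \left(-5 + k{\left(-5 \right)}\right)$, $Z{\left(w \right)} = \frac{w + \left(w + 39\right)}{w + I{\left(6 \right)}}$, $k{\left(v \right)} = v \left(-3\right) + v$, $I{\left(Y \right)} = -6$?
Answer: $- \frac{84117}{8} \approx -10515.0$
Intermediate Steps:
$k{\left(v \right)} = - 2 v$ ($k{\left(v \right)} = - 3 v + v = - 2 v$)
$Z{\left(w \right)} = \frac{39 + 2 w}{-6 + w}$ ($Z{\left(w \right)} = \frac{w + \left(w + 39\right)}{w - 6} = \frac{w + \left(39 + w\right)}{-6 + w} = \frac{39 + 2 w}{-6 + w}$)
$x = \frac{165}{8}$ ($x = \frac{39 + 2 \cdot 30}{-6 + 30} \left(-5 - -10\right) = \frac{39 + 60}{24} \left(-5 + 10\right) = \frac{1}{24} \cdot 99 \cdot 5 = \frac{33}{8} \cdot 5 = \frac{165}{8} \approx 20.625$)
$-10494 - x = -10494 - \frac{165}{8} = - \frac{84117}{8}$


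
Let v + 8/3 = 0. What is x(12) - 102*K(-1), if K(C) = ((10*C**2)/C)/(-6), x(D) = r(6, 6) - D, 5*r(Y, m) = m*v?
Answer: -926/5 ≈ -185.20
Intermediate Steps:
v = -8/3 (v = -8/3 + 0 = -8/3 ≈ -2.6667)
r(Y, m) = -8*m/15 (r(Y, m) = (m*(-8/3))/5 = (-8*m/3)/5 = -8*m/15)
x(D) = -16/5 - D (x(D) = -8/15*6 - D = -16/5 - D)
K(C) = -5*C/3 (K(C) = (10*C)*(-1/6) = -5*C/3)
x(12) - 102*K(-1) = (-16/5 - 1*12) - (-170)*(-1) = (-16/5 - 12) - 102*5/3 = -76/5 - 170 = -926/5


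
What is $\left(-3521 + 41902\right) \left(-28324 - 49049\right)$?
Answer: $-2969653113$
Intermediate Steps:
$\left(-3521 + 41902\right) \left(-28324 - 49049\right) = 38381 \left(-77373\right) = -2969653113$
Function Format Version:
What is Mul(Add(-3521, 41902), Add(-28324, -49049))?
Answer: -2969653113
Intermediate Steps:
Mul(Add(-3521, 41902), Add(-28324, -49049)) = Mul(38381, -77373) = -2969653113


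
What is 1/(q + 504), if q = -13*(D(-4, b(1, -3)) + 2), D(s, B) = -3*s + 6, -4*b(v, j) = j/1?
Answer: 1/244 ≈ 0.0040984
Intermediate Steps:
b(v, j) = -j/4 (b(v, j) = -j/(4*1) = -j/4)
D(s, B) = 6 - 3*s
q = -260 (q = -13*((6 - 3*(-4)) + 2) = -13*((6 + 12) + 2) = -13*(18 + 2) = -13*20 = -260)
1/(q + 504) = 1/(-260 + 504) = 1/244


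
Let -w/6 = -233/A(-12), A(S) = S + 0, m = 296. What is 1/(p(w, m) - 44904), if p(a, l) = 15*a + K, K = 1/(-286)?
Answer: -143/6671165 ≈ -2.1436e-5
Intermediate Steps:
A(S) = S
w = -233/2 (w = -(-1398)/(-12) = -(-1398)*(-1)/12 = -6*233/12 = -233/2 ≈ -116.50)
K = -1/286 ≈ -0.0034965
p(a, l) = -1/286 + 15*a (p(a, l) = 15*a - 1/286 = -1/286 + 15*a)
1/(p(w, m) - 44904) = 1/((-1/286 + 15*(-233/2)) - 44904) = 1/((-1/286 - 3495/2) - 44904) = 1/(-249893/143 - 44904) = 1/(-6671165/143) = -143/6671165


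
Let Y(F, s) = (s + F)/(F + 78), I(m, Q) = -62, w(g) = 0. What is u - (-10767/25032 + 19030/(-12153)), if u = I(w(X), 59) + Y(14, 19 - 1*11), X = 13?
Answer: -139390000705/2332306536 ≈ -59.765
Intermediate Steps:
Y(F, s) = (F + s)/(78 + F)
u = -2841/46 (u = -62 + (14 + (19 - 1*11))/(78 + 14) = -62 + (14 + (19 - 11))/92 = -62 + (14 + 8)/92 = -62 + (1/92)*22 = -62 + 11/46 = -2841/46 ≈ -61.761)
u - (-10767/25032 + 19030/(-12153)) = -2841/46 - (-10767/25032 + 19030/(-12153)) = -2841/46 - (-10767*1/25032 + 19030*(-1/12153)) = -2841/46 - (-3589/8344 - 19030/12153) = -2841/46 - 1*(-202403437/101404632) = -2841/46 + 202403437/101404632 = -139390000705/2332306536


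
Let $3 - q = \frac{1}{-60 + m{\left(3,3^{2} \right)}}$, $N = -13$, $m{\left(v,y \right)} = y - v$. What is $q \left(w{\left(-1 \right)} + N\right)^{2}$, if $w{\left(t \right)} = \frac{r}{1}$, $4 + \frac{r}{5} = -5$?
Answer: $\frac{274166}{27} \approx 10154.0$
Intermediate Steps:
$r = -45$ ($r = -20 + 5 \left(-5\right) = -20 - 25 = -45$)
$w{\left(t \right)} = -45$ ($w{\left(t \right)} = - \frac{45}{1} = \left(-45\right) 1 = -45$)
$q = \frac{163}{54}$ ($q = 3 - \frac{1}{-60 + \left(3^{2} - 3\right)} = 3 - \frac{1}{-60 + \left(9 - 3\right)} = 3 - \frac{1}{-60 + 6} = 3 - \frac{1}{-54} = 3 - - \frac{1}{54} = 3 + \frac{1}{54} = \frac{163}{54} \approx 3.0185$)
$q \left(w{\left(-1 \right)} + N\right)^{2} = \frac{163 \left(-45 - 13\right)^{2}}{54} = \frac{163 \left(-58\right)^{2}}{54} = \frac{163}{54} \cdot 3364 = \frac{274166}{27}$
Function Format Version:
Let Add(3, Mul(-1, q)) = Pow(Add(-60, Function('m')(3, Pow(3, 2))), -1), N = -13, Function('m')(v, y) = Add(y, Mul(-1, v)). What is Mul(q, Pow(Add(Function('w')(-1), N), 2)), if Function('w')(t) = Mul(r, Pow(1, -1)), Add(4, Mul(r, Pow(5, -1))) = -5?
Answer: Rational(274166, 27) ≈ 10154.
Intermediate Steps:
r = -45 (r = Add(-20, Mul(5, -5)) = Add(-20, -25) = -45)
Function('w')(t) = -45 (Function('w')(t) = Mul(-45, Pow(1, -1)) = Mul(-45, 1) = -45)
q = Rational(163, 54) (q = Add(3, Mul(-1, Pow(Add(-60, Add(Pow(3, 2), Mul(-1, 3))), -1))) = Add(3, Mul(-1, Pow(Add(-60, Add(9, -3)), -1))) = Add(3, Mul(-1, Pow(Add(-60, 6), -1))) = Add(3, Mul(-1, Pow(-54, -1))) = Add(3, Mul(-1, Rational(-1, 54))) = Add(3, Rational(1, 54)) = Rational(163, 54) ≈ 3.0185)
Mul(q, Pow(Add(Function('w')(-1), N), 2)) = Mul(Rational(163, 54), Pow(Add(-45, -13), 2)) = Mul(Rational(163, 54), Pow(-58, 2)) = Mul(Rational(163, 54), 3364) = Rational(274166, 27)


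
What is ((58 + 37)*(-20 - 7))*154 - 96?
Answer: -395106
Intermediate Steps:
((58 + 37)*(-20 - 7))*154 - 96 = (95*(-27))*154 - 96 = -2565*154 - 96 = -395010 - 96 = -395106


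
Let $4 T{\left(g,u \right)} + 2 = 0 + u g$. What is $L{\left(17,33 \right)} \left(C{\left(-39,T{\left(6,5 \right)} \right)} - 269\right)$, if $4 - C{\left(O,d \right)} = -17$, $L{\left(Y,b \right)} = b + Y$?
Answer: $-12400$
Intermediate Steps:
$T{\left(g,u \right)} = - \frac{1}{2} + \frac{g u}{4}$ ($T{\left(g,u \right)} = - \frac{1}{2} + \frac{0 + u g}{4} = - \frac{1}{2} + \frac{0 + g u}{4} = - \frac{1}{2} + \frac{g u}{4}$)
$L{\left(Y,b \right)} = Y + b$
$C{\left(O,d \right)} = 21$ ($C{\left(O,d \right)} = 4 - -17 = 4 + 17 = 21$)
$L{\left(17,33 \right)} \left(C{\left(-39,T{\left(6,5 \right)} \right)} - 269\right) = \left(17 + 33\right) \left(21 - 269\right) = 50 \left(-248\right) = -12400$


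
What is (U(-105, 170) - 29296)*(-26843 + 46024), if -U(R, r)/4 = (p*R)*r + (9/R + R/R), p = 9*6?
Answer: 2568729340672/35 ≈ 7.3392e+10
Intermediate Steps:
p = 54
U(R, r) = -4 - 36/R - 216*R*r (U(R, r) = -4*((54*R)*r + (9/R + R/R)) = -4*(54*R*r + (9/R + 1)) = -4*(54*R*r + (1 + 9/R)) = -4*(1 + 9/R + 54*R*r) = -4 - 36/R - 216*R*r)
(U(-105, 170) - 29296)*(-26843 + 46024) = ((-4 - 36/(-105) - 216*(-105)*170) - 29296)*(-26843 + 46024) = ((-4 - 36*(-1/105) + 3855600) - 29296)*19181 = ((-4 + 12/35 + 3855600) - 29296)*19181 = (134945872/35 - 29296)*19181 = (133920512/35)*19181 = 2568729340672/35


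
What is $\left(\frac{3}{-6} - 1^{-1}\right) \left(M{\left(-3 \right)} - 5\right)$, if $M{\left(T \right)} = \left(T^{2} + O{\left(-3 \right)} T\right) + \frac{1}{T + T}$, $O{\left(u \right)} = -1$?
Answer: $- \frac{41}{4} \approx -10.25$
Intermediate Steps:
$M{\left(T \right)} = T^{2} + \frac{1}{2 T} - T$ ($M{\left(T \right)} = \left(T^{2} - T\right) + \frac{1}{T + T} = \left(T^{2} - T\right) + \frac{1}{2 T} = T^{2} + \frac{1}{2 T} - T$)
$\left(\frac{3}{-6} - 1^{-1}\right) \left(M{\left(-3 \right)} - 5\right) = \left(\frac{3}{-6} - 1^{-1}\right) \left(\left(\left(-3\right)^{2} + \frac{1}{2 \left(-3\right)} - -3\right) - 5\right) = \left(3 \left(- \frac{1}{6}\right) - 1\right) \left(\left(9 + \frac{1}{2} \left(- \frac{1}{3}\right) + 3\right) - 5\right) = \left(- \frac{1}{2} - 1\right) \left(\left(9 - \frac{1}{6} + 3\right) - 5\right) = - \frac{3 \left(\frac{71}{6} - 5\right)}{2} = \left(- \frac{3}{2}\right) \frac{41}{6} = - \frac{41}{4}$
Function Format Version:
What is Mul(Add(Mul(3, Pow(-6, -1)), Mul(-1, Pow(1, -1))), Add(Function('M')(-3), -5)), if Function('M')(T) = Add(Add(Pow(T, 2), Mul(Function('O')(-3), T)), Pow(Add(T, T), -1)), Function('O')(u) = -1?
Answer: Rational(-41, 4) ≈ -10.250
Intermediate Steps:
Function('M')(T) = Add(Pow(T, 2), Mul(Rational(1, 2), Pow(T, -1)), Mul(-1, T)) (Function('M')(T) = Add(Add(Pow(T, 2), Mul(-1, T)), Pow(Add(T, T), -1)) = Add(Add(Pow(T, 2), Mul(-1, T)), Pow(Mul(2, T), -1)) = Add(Add(Pow(T, 2), Mul(-1, T)), Mul(Rational(1, 2), Pow(T, -1))) = Add(Pow(T, 2), Mul(Rational(1, 2), Pow(T, -1)), Mul(-1, T)))
Mul(Add(Mul(3, Pow(-6, -1)), Mul(-1, Pow(1, -1))), Add(Function('M')(-3), -5)) = Mul(Add(Mul(3, Pow(-6, -1)), Mul(-1, Pow(1, -1))), Add(Add(Pow(-3, 2), Mul(Rational(1, 2), Pow(-3, -1)), Mul(-1, -3)), -5)) = Mul(Add(Mul(3, Rational(-1, 6)), Mul(-1, 1)), Add(Add(9, Mul(Rational(1, 2), Rational(-1, 3)), 3), -5)) = Mul(Add(Rational(-1, 2), -1), Add(Add(9, Rational(-1, 6), 3), -5)) = Mul(Rational(-3, 2), Add(Rational(71, 6), -5)) = Mul(Rational(-3, 2), Rational(41, 6)) = Rational(-41, 4)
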